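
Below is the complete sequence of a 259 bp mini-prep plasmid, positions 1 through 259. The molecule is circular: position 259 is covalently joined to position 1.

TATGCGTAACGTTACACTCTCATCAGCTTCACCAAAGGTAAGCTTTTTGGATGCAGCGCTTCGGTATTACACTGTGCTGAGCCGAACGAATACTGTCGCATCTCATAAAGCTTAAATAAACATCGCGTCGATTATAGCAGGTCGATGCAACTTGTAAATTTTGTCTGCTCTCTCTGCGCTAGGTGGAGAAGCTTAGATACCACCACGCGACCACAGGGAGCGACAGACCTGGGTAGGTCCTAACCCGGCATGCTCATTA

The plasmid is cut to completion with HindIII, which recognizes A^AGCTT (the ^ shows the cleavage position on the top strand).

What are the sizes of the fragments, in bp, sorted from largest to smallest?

HindIII sites (AAGCTT) start at positions 40, 108, 189.
HindIII cuts after the first base of each site, so after positions 40, 108, 189.
Circular molecule, 3 cuts → 3 fragments:
  41–108 → 68 bp
  109–189 → 81 bp
  190–259 then 1–40 → 70 + 40 = 110 bp
Sorted largest to smallest: 110, 81, 68 bp.

110, 81, 68 bp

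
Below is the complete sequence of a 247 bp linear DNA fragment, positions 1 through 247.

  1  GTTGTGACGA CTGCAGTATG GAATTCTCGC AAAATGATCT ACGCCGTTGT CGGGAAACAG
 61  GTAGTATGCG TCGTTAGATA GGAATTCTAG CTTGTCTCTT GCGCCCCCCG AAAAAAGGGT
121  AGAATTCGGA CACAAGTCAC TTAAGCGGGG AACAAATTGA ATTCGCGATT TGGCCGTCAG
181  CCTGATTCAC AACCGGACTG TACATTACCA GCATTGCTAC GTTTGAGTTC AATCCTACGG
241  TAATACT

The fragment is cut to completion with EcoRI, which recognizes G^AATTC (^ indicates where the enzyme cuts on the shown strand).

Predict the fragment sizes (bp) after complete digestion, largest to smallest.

EcoRI sites (GAATTC) start at positions 21, 82, 122, 159.
EcoRI cuts after the first base of each site, so after positions 21, 82, 122, 159.
Linear molecule, 4 cuts → 5 fragments:
  1–21 → 21 bp
  22–82 → 61 bp
  83–122 → 40 bp
  123–159 → 37 bp
  160–247 → 88 bp
Sorted largest to smallest: 88, 61, 40, 37, 21 bp.

88, 61, 40, 37, 21 bp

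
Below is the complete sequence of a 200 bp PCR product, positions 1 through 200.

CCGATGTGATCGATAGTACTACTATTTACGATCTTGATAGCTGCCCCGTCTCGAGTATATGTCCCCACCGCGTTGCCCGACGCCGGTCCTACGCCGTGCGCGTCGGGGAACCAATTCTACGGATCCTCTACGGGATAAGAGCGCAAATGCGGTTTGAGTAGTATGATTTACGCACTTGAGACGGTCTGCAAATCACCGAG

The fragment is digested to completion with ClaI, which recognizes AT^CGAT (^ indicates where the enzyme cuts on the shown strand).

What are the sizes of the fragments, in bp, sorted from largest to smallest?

The ClaI site (ATCGAT) starts at position 9.
ClaI cuts after base 2 of each site, so after position 10.
Linear molecule, 1 cut → 2 fragments:
  1–10 → 10 bp
  11–200 → 190 bp
Sorted largest to smallest: 190, 10 bp.

190, 10 bp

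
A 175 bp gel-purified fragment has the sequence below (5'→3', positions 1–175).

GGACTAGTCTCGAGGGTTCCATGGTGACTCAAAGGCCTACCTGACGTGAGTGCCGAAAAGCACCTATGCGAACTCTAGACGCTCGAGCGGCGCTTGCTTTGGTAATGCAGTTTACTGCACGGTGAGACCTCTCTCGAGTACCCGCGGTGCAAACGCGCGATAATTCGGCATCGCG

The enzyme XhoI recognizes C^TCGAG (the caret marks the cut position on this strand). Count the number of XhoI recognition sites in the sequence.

CTCGAG occurs starting at positions 9, 82, 133.
XhoI cuts at 3 sites.

3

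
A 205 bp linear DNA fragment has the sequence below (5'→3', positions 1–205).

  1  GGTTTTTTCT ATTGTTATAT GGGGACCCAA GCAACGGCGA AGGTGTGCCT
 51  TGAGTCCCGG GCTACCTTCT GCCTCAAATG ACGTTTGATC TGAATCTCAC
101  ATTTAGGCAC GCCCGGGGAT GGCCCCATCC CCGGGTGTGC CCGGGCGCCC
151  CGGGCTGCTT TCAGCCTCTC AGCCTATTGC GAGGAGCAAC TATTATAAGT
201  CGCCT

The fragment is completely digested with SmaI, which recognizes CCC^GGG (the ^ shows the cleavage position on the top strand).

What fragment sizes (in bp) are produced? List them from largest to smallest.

58, 56, 54, 18, 10, 9 bp

SmaI sites (CCCGGG) start at positions 56, 112, 130, 140, 149.
SmaI cuts after base 3 of each site, so after positions 58, 114, 132, 142, 151.
Linear molecule, 5 cuts → 6 fragments:
  1–58 → 58 bp
  59–114 → 56 bp
  115–132 → 18 bp
  133–142 → 10 bp
  143–151 → 9 bp
  152–205 → 54 bp
Sorted largest to smallest: 58, 56, 54, 18, 10, 9 bp.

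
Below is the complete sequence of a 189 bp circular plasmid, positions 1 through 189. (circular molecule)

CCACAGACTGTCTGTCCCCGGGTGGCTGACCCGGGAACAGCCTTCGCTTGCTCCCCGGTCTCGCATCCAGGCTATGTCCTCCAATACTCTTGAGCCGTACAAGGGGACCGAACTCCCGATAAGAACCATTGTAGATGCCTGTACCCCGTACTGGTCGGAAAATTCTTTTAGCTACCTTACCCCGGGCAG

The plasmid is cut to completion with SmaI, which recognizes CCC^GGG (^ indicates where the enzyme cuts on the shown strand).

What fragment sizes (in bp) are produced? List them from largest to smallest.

151, 25, 13 bp

SmaI sites (CCCGGG) start at positions 17, 30, 181.
SmaI cuts after base 3 of each site, so after positions 19, 32, 183.
Circular molecule, 3 cuts → 3 fragments:
  20–32 → 13 bp
  33–183 → 151 bp
  184–189 then 1–19 → 6 + 19 = 25 bp
Sorted largest to smallest: 151, 25, 13 bp.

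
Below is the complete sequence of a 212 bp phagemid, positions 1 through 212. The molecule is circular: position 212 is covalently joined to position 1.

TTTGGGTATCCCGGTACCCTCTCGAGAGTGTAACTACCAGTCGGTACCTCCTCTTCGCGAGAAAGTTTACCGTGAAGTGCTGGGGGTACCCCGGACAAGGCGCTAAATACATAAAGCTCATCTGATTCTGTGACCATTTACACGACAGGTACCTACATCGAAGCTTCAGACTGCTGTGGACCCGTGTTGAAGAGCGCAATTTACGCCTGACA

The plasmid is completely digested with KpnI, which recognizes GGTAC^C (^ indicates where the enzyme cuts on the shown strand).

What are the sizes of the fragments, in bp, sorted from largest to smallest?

KpnI sites (GGTACC) start at positions 13, 43, 85, 148.
KpnI cuts after base 5 of each site (before the last base), so after positions 17, 47, 89, 152.
Circular molecule, 4 cuts → 4 fragments:
  18–47 → 30 bp
  48–89 → 42 bp
  90–152 → 63 bp
  153–212 then 1–17 → 60 + 17 = 77 bp
Sorted largest to smallest: 77, 63, 42, 30 bp.

77, 63, 42, 30 bp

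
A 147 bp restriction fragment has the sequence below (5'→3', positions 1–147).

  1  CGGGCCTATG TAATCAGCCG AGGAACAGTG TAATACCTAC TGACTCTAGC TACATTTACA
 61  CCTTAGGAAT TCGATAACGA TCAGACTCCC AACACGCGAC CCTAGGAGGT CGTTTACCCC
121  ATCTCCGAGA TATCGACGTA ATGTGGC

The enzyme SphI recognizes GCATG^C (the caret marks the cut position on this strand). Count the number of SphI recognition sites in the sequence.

No occurrence of GCATGC is present in the sequence.
SphI does not cut: 0 sites.

0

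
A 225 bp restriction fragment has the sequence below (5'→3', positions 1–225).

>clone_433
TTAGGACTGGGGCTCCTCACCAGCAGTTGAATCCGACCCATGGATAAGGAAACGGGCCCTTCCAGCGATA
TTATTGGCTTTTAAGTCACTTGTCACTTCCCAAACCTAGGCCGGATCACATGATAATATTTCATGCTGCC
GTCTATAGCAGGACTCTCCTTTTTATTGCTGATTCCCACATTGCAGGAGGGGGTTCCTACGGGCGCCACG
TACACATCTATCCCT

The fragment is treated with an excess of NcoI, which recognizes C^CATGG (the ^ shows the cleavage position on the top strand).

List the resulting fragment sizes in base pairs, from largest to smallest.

The NcoI site (CCATGG) starts at position 38.
NcoI cuts after the first base of each site, so after position 38.
Linear molecule, 1 cut → 2 fragments:
  1–38 → 38 bp
  39–225 → 187 bp
Sorted largest to smallest: 187, 38 bp.

187, 38 bp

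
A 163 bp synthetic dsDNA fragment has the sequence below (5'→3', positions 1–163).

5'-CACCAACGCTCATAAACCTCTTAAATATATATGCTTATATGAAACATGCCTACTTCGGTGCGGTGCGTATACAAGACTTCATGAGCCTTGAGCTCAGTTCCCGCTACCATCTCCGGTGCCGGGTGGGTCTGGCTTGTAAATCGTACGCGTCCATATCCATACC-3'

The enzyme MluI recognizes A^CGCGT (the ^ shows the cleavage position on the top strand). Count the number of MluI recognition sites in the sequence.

ACGCGT occurs starting at position 145.
MluI cuts at 1 site.

1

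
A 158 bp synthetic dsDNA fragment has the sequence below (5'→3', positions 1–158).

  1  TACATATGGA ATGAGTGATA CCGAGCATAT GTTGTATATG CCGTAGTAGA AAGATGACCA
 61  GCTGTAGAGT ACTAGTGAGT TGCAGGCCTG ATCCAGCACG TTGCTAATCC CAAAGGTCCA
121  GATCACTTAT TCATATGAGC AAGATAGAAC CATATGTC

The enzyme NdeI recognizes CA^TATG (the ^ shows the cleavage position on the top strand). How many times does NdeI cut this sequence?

CATATG occurs starting at positions 3, 26, 132, 151.
NdeI cuts at 4 sites.

4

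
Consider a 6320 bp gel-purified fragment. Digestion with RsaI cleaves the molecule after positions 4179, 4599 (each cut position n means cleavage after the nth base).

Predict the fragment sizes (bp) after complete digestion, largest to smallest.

Linear molecule, 2 cuts → 3 fragments:
  4179 − 0 = 4179 bp
  4599 − 4179 = 420 bp
  6320 − 4599 = 1721 bp
Sorted largest to smallest: 4179, 1721, 420 bp.

4179, 1721, 420 bp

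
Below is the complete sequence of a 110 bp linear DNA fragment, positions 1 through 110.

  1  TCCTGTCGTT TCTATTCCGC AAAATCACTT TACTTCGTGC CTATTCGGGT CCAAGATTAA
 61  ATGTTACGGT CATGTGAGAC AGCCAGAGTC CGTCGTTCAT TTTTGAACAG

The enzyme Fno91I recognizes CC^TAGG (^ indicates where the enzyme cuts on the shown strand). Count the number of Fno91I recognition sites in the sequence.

No occurrence of CCTAGG is present in the sequence.
Fno91I does not cut: 0 sites.

0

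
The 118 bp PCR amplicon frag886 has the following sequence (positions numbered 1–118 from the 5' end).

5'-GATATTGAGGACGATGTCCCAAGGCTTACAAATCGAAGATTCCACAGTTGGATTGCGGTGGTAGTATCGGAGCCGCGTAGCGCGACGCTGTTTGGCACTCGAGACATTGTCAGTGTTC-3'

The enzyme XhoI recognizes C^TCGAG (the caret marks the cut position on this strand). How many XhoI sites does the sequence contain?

CTCGAG occurs starting at position 98.
XhoI cuts at 1 site.

1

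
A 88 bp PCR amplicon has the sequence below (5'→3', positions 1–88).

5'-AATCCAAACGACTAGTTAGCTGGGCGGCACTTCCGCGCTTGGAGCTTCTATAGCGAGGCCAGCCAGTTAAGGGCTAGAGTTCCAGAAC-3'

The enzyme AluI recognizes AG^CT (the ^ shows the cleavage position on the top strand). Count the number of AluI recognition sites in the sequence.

2

AGCT occurs starting at positions 18, 43.
AluI cuts at 2 sites.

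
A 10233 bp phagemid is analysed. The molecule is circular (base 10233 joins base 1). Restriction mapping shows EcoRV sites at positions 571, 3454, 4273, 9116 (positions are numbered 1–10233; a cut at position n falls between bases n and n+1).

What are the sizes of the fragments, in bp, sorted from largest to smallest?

Circular molecule, 4 cuts → 4 fragments:
  3454 − 571 = 2883 bp
  4273 − 3454 = 819 bp
  9116 − 4273 = 4843 bp
  wrap: 10233 − 9116 + 571 = 1688 bp
Sorted largest to smallest: 4843, 2883, 1688, 819 bp.

4843, 2883, 1688, 819 bp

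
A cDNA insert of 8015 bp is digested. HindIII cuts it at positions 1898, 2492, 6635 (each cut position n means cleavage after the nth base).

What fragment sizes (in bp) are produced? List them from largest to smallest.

4143, 1898, 1380, 594 bp

Linear molecule, 3 cuts → 4 fragments:
  1898 − 0 = 1898 bp
  2492 − 1898 = 594 bp
  6635 − 2492 = 4143 bp
  8015 − 6635 = 1380 bp
Sorted largest to smallest: 4143, 1898, 1380, 594 bp.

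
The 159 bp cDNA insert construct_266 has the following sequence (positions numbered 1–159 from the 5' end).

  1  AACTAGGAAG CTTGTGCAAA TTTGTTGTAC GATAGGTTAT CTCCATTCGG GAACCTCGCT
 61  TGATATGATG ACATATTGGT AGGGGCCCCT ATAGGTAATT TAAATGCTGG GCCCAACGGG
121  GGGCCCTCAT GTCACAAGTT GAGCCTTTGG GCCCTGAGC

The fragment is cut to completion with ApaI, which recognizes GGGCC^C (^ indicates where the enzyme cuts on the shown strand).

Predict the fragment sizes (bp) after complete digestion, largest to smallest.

87, 28, 26, 12, 6 bp

ApaI sites (GGGCCC) start at positions 83, 109, 121, 149.
ApaI cuts after base 5 of each site (before the last base), so after positions 87, 113, 125, 153.
Linear molecule, 4 cuts → 5 fragments:
  1–87 → 87 bp
  88–113 → 26 bp
  114–125 → 12 bp
  126–153 → 28 bp
  154–159 → 6 bp
Sorted largest to smallest: 87, 28, 26, 12, 6 bp.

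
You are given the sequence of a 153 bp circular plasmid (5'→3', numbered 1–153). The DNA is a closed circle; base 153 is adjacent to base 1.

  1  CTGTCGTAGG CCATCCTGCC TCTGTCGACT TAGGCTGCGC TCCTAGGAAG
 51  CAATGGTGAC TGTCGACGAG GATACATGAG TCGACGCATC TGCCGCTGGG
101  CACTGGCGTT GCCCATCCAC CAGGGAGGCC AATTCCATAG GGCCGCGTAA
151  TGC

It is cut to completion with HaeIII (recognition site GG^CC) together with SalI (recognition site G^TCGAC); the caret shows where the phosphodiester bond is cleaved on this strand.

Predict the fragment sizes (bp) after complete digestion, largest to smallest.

HaeIII sites (GGCC) start at positions 9, 127, 141.
HaeIII cuts after base 2 of each site, so after positions 10, 128, 142.
SalI sites (GTCGAC) start at positions 24, 62, 80.
SalI cuts after the first base of each site, so after positions 24, 62, 80.
Combined cut positions: 10, 24, 62, 80, 128, 142.
Circular molecule, 6 cuts → 6 fragments:
  11–24 → 14 bp
  25–62 → 38 bp
  63–80 → 18 bp
  81–128 → 48 bp
  129–142 → 14 bp
  143–153 then 1–10 → 11 + 10 = 21 bp
Sorted largest to smallest: 48, 38, 21, 18, 14, 14 bp.

48, 38, 21, 18, 14, 14 bp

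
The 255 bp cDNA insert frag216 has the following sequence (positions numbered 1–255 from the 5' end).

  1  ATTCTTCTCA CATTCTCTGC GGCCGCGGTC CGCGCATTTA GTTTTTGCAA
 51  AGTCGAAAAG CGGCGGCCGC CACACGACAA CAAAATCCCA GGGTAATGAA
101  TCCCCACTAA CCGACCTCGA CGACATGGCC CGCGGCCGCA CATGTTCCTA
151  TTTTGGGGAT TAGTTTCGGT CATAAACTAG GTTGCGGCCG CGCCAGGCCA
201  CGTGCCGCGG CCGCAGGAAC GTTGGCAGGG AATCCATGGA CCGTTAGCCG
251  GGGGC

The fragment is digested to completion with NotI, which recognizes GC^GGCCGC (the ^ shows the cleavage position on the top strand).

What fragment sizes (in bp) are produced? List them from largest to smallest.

NotI sites (GCGGCCGC) start at positions 19, 63, 132, 184, 207.
NotI cuts after base 2 of each site, so after positions 20, 64, 133, 185, 208.
Linear molecule, 5 cuts → 6 fragments:
  1–20 → 20 bp
  21–64 → 44 bp
  65–133 → 69 bp
  134–185 → 52 bp
  186–208 → 23 bp
  209–255 → 47 bp
Sorted largest to smallest: 69, 52, 47, 44, 23, 20 bp.

69, 52, 47, 44, 23, 20 bp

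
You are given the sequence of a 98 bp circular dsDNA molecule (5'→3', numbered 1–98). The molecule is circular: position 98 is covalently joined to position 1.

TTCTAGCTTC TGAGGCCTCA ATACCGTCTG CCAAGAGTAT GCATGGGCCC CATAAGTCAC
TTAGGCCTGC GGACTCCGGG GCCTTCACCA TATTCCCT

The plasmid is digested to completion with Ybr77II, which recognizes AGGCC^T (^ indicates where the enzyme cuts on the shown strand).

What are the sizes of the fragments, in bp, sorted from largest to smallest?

50, 48 bp

Ybr77II sites (AGGCCT) start at positions 13, 63.
Ybr77II cuts after base 5 of each site (before the last base), so after positions 17, 67.
Circular molecule, 2 cuts → 2 fragments:
  18–67 → 50 bp
  68–98 then 1–17 → 31 + 17 = 48 bp
Sorted largest to smallest: 50, 48 bp.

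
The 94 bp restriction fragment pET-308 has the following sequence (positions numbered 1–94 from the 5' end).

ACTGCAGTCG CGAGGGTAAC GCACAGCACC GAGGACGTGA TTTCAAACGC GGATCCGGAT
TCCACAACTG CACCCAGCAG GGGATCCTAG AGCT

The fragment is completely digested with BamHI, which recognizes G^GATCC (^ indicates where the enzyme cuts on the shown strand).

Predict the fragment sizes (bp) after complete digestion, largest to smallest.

BamHI sites (GGATCC) start at positions 51, 82.
BamHI cuts after the first base of each site, so after positions 51, 82.
Linear molecule, 2 cuts → 3 fragments:
  1–51 → 51 bp
  52–82 → 31 bp
  83–94 → 12 bp
Sorted largest to smallest: 51, 31, 12 bp.

51, 31, 12 bp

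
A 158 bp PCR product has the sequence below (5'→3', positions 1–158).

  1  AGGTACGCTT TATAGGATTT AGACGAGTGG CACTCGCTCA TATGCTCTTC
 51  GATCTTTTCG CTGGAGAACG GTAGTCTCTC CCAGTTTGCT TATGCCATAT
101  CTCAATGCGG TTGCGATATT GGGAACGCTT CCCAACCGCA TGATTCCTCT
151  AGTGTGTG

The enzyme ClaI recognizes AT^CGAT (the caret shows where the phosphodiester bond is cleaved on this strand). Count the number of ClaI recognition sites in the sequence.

No occurrence of ATCGAT is present in the sequence.
ClaI does not cut: 0 sites.

0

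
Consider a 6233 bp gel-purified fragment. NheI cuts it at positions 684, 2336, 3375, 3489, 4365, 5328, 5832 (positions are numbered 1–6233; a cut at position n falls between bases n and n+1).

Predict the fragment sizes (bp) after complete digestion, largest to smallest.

Linear molecule, 7 cuts → 8 fragments:
  684 − 0 = 684 bp
  2336 − 684 = 1652 bp
  3375 − 2336 = 1039 bp
  3489 − 3375 = 114 bp
  4365 − 3489 = 876 bp
  5328 − 4365 = 963 bp
  5832 − 5328 = 504 bp
  6233 − 5832 = 401 bp
Sorted largest to smallest: 1652, 1039, 963, 876, 684, 504, 401, 114 bp.

1652, 1039, 963, 876, 684, 504, 401, 114 bp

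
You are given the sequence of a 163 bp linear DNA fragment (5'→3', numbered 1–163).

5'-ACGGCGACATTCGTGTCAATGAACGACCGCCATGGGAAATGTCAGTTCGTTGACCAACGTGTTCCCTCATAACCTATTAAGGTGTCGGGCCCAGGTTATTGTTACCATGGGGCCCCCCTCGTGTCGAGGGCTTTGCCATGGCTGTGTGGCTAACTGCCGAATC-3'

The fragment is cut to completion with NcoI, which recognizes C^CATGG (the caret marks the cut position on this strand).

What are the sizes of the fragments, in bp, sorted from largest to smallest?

75, 31, 30, 27 bp

NcoI sites (CCATGG) start at positions 30, 105, 136.
NcoI cuts after the first base of each site, so after positions 30, 105, 136.
Linear molecule, 3 cuts → 4 fragments:
  1–30 → 30 bp
  31–105 → 75 bp
  106–136 → 31 bp
  137–163 → 27 bp
Sorted largest to smallest: 75, 31, 30, 27 bp.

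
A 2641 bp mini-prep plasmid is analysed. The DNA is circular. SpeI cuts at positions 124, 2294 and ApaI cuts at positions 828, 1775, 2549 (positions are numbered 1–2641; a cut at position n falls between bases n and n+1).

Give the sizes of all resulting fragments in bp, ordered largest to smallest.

Combined cut positions (sorted): 124, 828, 1775, 2294, 2549.
Circular molecule, 5 cuts → 5 fragments:
  828 − 124 = 704 bp
  1775 − 828 = 947 bp
  2294 − 1775 = 519 bp
  2549 − 2294 = 255 bp
  wrap: 2641 − 2549 + 124 = 216 bp
Sorted largest to smallest: 947, 704, 519, 255, 216 bp.

947, 704, 519, 255, 216 bp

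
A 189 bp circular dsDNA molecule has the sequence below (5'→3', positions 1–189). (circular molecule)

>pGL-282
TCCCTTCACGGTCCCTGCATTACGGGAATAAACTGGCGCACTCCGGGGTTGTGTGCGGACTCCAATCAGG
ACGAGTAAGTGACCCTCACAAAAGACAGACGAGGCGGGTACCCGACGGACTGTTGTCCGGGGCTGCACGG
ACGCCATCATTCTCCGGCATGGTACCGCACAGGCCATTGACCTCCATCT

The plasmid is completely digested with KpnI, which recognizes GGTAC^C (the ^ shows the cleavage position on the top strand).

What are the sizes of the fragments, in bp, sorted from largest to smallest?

KpnI sites (GGTACC) start at positions 107, 161.
KpnI cuts after base 5 of each site (before the last base), so after positions 111, 165.
Circular molecule, 2 cuts → 2 fragments:
  112–165 → 54 bp
  166–189 then 1–111 → 24 + 111 = 135 bp
Sorted largest to smallest: 135, 54 bp.

135, 54 bp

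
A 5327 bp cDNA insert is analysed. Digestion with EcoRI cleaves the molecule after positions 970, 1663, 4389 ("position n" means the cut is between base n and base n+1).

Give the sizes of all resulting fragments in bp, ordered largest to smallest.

Linear molecule, 3 cuts → 4 fragments:
  970 − 0 = 970 bp
  1663 − 970 = 693 bp
  4389 − 1663 = 2726 bp
  5327 − 4389 = 938 bp
Sorted largest to smallest: 2726, 970, 938, 693 bp.

2726, 970, 938, 693 bp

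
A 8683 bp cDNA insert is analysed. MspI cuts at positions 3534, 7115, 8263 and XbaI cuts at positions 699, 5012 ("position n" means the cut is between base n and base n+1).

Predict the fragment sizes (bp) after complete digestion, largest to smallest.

2835, 2103, 1478, 1148, 699, 420 bp

Combined cut positions (sorted): 699, 3534, 5012, 7115, 8263.
Linear molecule, 5 cuts → 6 fragments:
  699 − 0 = 699 bp
  3534 − 699 = 2835 bp
  5012 − 3534 = 1478 bp
  7115 − 5012 = 2103 bp
  8263 − 7115 = 1148 bp
  8683 − 8263 = 420 bp
Sorted largest to smallest: 2835, 2103, 1478, 1148, 699, 420 bp.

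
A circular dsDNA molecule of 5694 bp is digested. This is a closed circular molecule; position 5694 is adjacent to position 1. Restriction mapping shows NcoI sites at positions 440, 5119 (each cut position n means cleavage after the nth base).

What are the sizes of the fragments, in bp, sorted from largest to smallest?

Circular molecule, 2 cuts → 2 fragments:
  5119 − 440 = 4679 bp
  wrap: 5694 − 5119 + 440 = 1015 bp
Sorted largest to smallest: 4679, 1015 bp.

4679, 1015 bp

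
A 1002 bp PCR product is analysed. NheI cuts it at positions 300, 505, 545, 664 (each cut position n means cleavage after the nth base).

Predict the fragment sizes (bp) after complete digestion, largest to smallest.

338, 300, 205, 119, 40 bp

Linear molecule, 4 cuts → 5 fragments:
  300 − 0 = 300 bp
  505 − 300 = 205 bp
  545 − 505 = 40 bp
  664 − 545 = 119 bp
  1002 − 664 = 338 bp
Sorted largest to smallest: 338, 300, 205, 119, 40 bp.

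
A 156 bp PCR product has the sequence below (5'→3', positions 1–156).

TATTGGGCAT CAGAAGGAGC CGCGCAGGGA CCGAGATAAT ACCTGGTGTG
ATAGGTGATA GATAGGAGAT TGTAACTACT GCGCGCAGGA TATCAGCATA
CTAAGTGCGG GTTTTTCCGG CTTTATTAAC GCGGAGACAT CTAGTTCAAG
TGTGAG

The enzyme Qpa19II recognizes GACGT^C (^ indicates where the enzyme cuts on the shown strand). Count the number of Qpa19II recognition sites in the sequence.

0

No occurrence of GACGTC is present in the sequence.
Qpa19II does not cut: 0 sites.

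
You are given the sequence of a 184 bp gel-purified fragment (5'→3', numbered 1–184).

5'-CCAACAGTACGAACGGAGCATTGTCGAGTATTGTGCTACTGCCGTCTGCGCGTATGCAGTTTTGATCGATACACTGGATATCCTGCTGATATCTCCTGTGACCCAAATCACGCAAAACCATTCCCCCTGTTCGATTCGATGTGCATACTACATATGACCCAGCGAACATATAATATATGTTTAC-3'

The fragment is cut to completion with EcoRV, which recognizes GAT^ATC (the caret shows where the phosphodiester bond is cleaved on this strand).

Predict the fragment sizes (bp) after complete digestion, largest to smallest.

94, 79, 11 bp

EcoRV sites (GATATC) start at positions 77, 88.
EcoRV cuts after base 3 of each site, so after positions 79, 90.
Linear molecule, 2 cuts → 3 fragments:
  1–79 → 79 bp
  80–90 → 11 bp
  91–184 → 94 bp
Sorted largest to smallest: 94, 79, 11 bp.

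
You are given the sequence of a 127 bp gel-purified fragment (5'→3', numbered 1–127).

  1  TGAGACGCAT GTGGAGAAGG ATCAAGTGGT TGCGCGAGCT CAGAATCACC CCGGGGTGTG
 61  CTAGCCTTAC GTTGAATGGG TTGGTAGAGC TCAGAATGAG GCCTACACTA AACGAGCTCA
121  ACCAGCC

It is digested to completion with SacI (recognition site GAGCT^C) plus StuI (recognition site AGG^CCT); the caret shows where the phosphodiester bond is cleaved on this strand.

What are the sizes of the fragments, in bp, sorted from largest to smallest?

51, 40, 17, 10, 9 bp

SacI sites (GAGCTC) start at positions 36, 87, 114.
SacI cuts after base 5 of each site (before the last base), so after positions 40, 91, 118.
The StuI site (AGGCCT) starts at position 99.
StuI cuts after base 3 of each site, so after position 101.
Combined cut positions: 40, 91, 101, 118.
Linear molecule, 4 cuts → 5 fragments:
  1–40 → 40 bp
  41–91 → 51 bp
  92–101 → 10 bp
  102–118 → 17 bp
  119–127 → 9 bp
Sorted largest to smallest: 51, 40, 17, 10, 9 bp.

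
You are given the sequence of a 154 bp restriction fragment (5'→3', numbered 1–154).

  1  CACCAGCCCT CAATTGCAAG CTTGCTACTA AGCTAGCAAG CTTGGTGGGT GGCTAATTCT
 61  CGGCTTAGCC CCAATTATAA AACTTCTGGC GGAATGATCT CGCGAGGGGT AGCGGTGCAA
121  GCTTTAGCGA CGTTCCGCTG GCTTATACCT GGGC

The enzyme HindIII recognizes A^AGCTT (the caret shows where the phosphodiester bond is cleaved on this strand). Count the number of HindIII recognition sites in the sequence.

AAGCTT occurs starting at positions 18, 38, 119.
HindIII cuts at 3 sites.

3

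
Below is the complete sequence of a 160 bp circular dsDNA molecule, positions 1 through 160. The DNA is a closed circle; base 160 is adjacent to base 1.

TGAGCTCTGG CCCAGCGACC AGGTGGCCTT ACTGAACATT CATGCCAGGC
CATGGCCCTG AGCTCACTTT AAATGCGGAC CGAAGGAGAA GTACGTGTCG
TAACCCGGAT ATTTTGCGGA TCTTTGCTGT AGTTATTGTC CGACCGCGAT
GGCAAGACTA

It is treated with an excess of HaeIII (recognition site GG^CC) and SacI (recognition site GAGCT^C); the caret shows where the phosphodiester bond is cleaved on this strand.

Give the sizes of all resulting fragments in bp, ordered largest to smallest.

102, 23, 16, 9, 6, 4 bp

HaeIII sites (GGCC) start at positions 9, 25, 48, 54.
HaeIII cuts after base 2 of each site, so after positions 10, 26, 49, 55.
SacI sites (GAGCTC) start at positions 2, 60.
SacI cuts after base 5 of each site (before the last base), so after positions 6, 64.
Combined cut positions: 6, 10, 26, 49, 55, 64.
Circular molecule, 6 cuts → 6 fragments:
  7–10 → 4 bp
  11–26 → 16 bp
  27–49 → 23 bp
  50–55 → 6 bp
  56–64 → 9 bp
  65–160 then 1–6 → 96 + 6 = 102 bp
Sorted largest to smallest: 102, 23, 16, 9, 6, 4 bp.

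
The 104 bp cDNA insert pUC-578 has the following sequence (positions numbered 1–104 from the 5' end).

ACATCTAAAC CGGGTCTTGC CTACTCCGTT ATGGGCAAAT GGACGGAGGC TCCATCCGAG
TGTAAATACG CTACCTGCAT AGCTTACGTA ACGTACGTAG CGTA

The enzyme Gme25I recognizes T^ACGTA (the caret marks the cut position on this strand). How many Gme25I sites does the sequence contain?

2

TACGTA occurs starting at positions 85, 94.
Gme25I cuts at 2 sites.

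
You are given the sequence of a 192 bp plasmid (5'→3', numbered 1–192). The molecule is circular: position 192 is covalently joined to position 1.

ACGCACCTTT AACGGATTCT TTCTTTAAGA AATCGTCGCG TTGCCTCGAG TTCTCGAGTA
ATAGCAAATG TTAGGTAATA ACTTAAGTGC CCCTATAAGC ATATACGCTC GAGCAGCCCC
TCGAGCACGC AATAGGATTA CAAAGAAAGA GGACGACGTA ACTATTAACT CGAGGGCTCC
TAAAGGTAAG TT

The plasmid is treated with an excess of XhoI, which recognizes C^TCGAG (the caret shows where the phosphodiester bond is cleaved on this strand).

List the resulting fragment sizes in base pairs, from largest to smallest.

XhoI sites (CTCGAG) start at positions 45, 53, 108, 120, 169.
XhoI cuts after the first base of each site, so after positions 45, 53, 108, 120, 169.
Circular molecule, 5 cuts → 5 fragments:
  46–53 → 8 bp
  54–108 → 55 bp
  109–120 → 12 bp
  121–169 → 49 bp
  170–192 then 1–45 → 23 + 45 = 68 bp
Sorted largest to smallest: 68, 55, 49, 12, 8 bp.

68, 55, 49, 12, 8 bp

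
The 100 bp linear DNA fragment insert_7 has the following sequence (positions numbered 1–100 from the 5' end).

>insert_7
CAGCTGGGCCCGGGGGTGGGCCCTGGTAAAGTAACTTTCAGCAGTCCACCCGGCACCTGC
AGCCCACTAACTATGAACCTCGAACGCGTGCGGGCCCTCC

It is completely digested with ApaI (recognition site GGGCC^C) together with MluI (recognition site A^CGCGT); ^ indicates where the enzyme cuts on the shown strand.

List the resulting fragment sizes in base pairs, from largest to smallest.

ApaI sites (GGGCCC) start at positions 6, 18, 92.
ApaI cuts after base 5 of each site (before the last base), so after positions 10, 22, 96.
The MluI site (ACGCGT) starts at position 84.
MluI cuts after the first base of each site, so after position 84.
Combined cut positions: 10, 22, 84, 96.
Linear molecule, 4 cuts → 5 fragments:
  1–10 → 10 bp
  11–22 → 12 bp
  23–84 → 62 bp
  85–96 → 12 bp
  97–100 → 4 bp
Sorted largest to smallest: 62, 12, 12, 10, 4 bp.

62, 12, 12, 10, 4 bp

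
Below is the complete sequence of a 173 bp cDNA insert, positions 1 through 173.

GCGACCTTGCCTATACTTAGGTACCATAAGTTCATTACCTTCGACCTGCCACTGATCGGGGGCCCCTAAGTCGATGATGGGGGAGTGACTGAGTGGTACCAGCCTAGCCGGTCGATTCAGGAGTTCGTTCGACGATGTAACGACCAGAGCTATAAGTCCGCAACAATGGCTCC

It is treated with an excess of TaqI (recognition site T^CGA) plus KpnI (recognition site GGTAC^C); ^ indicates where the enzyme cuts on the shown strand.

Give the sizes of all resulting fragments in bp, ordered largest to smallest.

TaqI sites (TCGA) start at positions 41, 71, 112, 129.
TaqI cuts after the first base of each site, so after positions 41, 71, 112, 129.
KpnI sites (GGTACC) start at positions 20, 95.
KpnI cuts after base 5 of each site (before the last base), so after positions 24, 99.
Combined cut positions: 24, 41, 71, 99, 112, 129.
Linear molecule, 6 cuts → 7 fragments:
  1–24 → 24 bp
  25–41 → 17 bp
  42–71 → 30 bp
  72–99 → 28 bp
  100–112 → 13 bp
  113–129 → 17 bp
  130–173 → 44 bp
Sorted largest to smallest: 44, 30, 28, 24, 17, 17, 13 bp.

44, 30, 28, 24, 17, 17, 13 bp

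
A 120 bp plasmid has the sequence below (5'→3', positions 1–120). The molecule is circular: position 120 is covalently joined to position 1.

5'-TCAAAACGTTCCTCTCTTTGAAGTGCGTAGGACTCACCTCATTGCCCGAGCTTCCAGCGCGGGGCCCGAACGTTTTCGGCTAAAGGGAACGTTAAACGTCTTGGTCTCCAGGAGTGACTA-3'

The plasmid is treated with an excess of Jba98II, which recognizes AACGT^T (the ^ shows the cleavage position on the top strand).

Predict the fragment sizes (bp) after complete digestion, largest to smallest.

64, 37, 19 bp

Jba98II sites (AACGTT) start at positions 5, 69, 88.
Jba98II cuts after base 5 of each site (before the last base), so after positions 9, 73, 92.
Circular molecule, 3 cuts → 3 fragments:
  10–73 → 64 bp
  74–92 → 19 bp
  93–120 then 1–9 → 28 + 9 = 37 bp
Sorted largest to smallest: 64, 37, 19 bp.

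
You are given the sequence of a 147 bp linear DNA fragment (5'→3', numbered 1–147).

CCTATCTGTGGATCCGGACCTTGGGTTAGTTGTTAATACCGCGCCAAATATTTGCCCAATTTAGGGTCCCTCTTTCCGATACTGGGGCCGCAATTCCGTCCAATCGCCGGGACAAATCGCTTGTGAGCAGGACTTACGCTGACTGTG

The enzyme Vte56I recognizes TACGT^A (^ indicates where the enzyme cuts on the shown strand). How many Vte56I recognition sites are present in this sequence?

0

No occurrence of TACGTA is present in the sequence.
Vte56I does not cut: 0 sites.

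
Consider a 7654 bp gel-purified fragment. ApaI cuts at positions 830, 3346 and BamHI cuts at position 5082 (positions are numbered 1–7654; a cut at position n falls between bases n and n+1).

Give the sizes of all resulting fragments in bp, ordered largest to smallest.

2572, 2516, 1736, 830 bp

Combined cut positions (sorted): 830, 3346, 5082.
Linear molecule, 3 cuts → 4 fragments:
  830 − 0 = 830 bp
  3346 − 830 = 2516 bp
  5082 − 3346 = 1736 bp
  7654 − 5082 = 2572 bp
Sorted largest to smallest: 2572, 2516, 1736, 830 bp.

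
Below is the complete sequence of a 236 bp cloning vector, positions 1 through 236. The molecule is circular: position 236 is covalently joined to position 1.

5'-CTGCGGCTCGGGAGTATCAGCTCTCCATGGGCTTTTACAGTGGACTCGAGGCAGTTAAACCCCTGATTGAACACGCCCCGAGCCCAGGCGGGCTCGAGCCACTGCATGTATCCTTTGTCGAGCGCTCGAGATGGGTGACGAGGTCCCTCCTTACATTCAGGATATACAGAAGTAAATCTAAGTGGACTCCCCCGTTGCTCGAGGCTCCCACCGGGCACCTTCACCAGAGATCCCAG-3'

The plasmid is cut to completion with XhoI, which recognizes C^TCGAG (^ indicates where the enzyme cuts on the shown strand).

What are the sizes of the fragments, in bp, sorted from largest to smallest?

XhoI sites (CTCGAG) start at positions 45, 93, 125, 198.
XhoI cuts after the first base of each site, so after positions 45, 93, 125, 198.
Circular molecule, 4 cuts → 4 fragments:
  46–93 → 48 bp
  94–125 → 32 bp
  126–198 → 73 bp
  199–236 then 1–45 → 38 + 45 = 83 bp
Sorted largest to smallest: 83, 73, 48, 32 bp.

83, 73, 48, 32 bp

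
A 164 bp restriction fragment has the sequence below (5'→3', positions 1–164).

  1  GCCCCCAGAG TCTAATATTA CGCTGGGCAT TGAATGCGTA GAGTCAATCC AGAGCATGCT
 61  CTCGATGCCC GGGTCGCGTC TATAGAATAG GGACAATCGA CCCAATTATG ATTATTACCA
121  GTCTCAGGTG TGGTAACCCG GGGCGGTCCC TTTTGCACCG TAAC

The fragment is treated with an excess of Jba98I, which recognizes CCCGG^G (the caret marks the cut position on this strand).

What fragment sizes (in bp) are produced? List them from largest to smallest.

72, 69, 23 bp

Jba98I sites (CCCGGG) start at positions 68, 137.
Jba98I cuts after base 5 of each site (before the last base), so after positions 72, 141.
Linear molecule, 2 cuts → 3 fragments:
  1–72 → 72 bp
  73–141 → 69 bp
  142–164 → 23 bp
Sorted largest to smallest: 72, 69, 23 bp.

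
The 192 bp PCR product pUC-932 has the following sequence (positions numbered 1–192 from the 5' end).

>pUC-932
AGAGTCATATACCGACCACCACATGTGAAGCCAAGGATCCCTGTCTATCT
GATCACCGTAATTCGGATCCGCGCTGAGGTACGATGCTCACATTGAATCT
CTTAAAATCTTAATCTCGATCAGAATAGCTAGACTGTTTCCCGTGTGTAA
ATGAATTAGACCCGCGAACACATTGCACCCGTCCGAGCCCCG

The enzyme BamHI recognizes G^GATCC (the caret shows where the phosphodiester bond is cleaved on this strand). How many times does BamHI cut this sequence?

2

GGATCC occurs starting at positions 35, 65.
BamHI cuts at 2 sites.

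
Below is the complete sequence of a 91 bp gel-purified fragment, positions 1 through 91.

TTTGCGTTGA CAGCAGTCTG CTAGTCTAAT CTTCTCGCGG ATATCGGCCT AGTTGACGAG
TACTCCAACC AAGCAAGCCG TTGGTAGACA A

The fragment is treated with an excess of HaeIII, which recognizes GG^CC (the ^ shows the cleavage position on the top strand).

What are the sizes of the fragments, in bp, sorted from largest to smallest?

47, 44 bp

The HaeIII site (GGCC) starts at position 46.
HaeIII cuts after base 2 of each site, so after position 47.
Linear molecule, 1 cut → 2 fragments:
  1–47 → 47 bp
  48–91 → 44 bp
Sorted largest to smallest: 47, 44 bp.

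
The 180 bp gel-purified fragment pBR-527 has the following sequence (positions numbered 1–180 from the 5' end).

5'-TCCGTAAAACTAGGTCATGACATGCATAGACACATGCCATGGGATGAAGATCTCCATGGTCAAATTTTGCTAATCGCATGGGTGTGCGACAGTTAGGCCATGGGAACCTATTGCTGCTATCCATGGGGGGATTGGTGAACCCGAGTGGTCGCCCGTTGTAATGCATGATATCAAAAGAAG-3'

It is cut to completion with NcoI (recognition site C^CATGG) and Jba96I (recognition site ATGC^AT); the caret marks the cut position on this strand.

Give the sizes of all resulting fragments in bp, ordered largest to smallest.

NcoI sites (CCATGG) start at positions 37, 54, 98, 121.
NcoI cuts after the first base of each site, so after positions 37, 54, 98, 121.
Jba96I sites (ATGCAT) start at positions 22, 161.
Jba96I cuts after base 4 of each site, so after positions 25, 164.
Combined cut positions: 25, 37, 54, 98, 121, 164.
Linear molecule, 6 cuts → 7 fragments:
  1–25 → 25 bp
  26–37 → 12 bp
  38–54 → 17 bp
  55–98 → 44 bp
  99–121 → 23 bp
  122–164 → 43 bp
  165–180 → 16 bp
Sorted largest to smallest: 44, 43, 25, 23, 17, 16, 12 bp.

44, 43, 25, 23, 17, 16, 12 bp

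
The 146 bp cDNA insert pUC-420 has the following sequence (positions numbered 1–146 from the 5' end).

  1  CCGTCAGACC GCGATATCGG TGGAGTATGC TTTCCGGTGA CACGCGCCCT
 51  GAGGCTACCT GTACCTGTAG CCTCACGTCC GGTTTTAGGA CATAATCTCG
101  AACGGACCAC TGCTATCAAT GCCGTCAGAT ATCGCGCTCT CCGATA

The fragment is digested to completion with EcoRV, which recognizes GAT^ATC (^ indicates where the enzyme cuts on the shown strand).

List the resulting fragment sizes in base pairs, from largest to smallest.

EcoRV sites (GATATC) start at positions 13, 128.
EcoRV cuts after base 3 of each site, so after positions 15, 130.
Linear molecule, 2 cuts → 3 fragments:
  1–15 → 15 bp
  16–130 → 115 bp
  131–146 → 16 bp
Sorted largest to smallest: 115, 16, 15 bp.

115, 16, 15 bp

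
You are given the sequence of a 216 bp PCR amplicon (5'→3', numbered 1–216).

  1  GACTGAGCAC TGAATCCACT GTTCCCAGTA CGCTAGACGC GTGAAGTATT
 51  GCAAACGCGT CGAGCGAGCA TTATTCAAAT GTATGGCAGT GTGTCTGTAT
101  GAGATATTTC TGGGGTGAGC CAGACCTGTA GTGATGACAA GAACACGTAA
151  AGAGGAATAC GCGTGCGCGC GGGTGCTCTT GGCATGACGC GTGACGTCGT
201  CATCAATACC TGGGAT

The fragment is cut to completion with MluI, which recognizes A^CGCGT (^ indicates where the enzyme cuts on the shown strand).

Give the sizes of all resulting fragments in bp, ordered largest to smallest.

MluI sites (ACGCGT) start at positions 37, 55, 159, 187.
MluI cuts after the first base of each site, so after positions 37, 55, 159, 187.
Linear molecule, 4 cuts → 5 fragments:
  1–37 → 37 bp
  38–55 → 18 bp
  56–159 → 104 bp
  160–187 → 28 bp
  188–216 → 29 bp
Sorted largest to smallest: 104, 37, 29, 28, 18 bp.

104, 37, 29, 28, 18 bp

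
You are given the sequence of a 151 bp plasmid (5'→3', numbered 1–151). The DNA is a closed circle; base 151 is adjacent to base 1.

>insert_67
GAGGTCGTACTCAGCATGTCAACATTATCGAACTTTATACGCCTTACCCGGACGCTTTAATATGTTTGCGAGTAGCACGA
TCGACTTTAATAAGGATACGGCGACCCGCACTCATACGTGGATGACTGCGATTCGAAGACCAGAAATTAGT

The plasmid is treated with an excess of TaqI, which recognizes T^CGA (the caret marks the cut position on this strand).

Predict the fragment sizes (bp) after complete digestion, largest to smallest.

TaqI sites (TCGA) start at positions 28, 81, 133.
TaqI cuts after the first base of each site, so after positions 28, 81, 133.
Circular molecule, 3 cuts → 3 fragments:
  29–81 → 53 bp
  82–133 → 52 bp
  134–151 then 1–28 → 18 + 28 = 46 bp
Sorted largest to smallest: 53, 52, 46 bp.

53, 52, 46 bp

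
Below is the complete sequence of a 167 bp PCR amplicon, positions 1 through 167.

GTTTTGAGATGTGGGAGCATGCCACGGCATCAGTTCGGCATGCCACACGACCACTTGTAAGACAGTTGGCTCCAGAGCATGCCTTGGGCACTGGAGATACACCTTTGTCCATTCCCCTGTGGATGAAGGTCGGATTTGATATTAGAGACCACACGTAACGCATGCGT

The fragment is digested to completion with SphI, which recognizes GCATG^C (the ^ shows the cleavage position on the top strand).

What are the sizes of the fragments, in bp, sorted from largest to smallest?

SphI sites (GCATGC) start at positions 17, 38, 77, 160.
SphI cuts after base 5 of each site (before the last base), so after positions 21, 42, 81, 164.
Linear molecule, 4 cuts → 5 fragments:
  1–21 → 21 bp
  22–42 → 21 bp
  43–81 → 39 bp
  82–164 → 83 bp
  165–167 → 3 bp
Sorted largest to smallest: 83, 39, 21, 21, 3 bp.

83, 39, 21, 21, 3 bp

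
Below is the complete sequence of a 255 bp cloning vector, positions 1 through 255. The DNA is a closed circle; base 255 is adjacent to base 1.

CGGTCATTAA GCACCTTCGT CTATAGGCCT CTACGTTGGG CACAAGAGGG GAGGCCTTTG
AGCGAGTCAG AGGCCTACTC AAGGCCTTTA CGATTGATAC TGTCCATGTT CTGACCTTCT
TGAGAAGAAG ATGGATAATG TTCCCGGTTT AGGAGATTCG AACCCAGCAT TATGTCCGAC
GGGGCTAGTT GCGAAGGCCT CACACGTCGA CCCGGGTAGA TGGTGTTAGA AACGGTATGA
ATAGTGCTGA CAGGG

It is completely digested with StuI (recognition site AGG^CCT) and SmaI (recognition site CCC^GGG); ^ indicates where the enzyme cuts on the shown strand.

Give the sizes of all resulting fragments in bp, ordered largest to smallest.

113, 69, 27, 19, 16, 11 bp

StuI sites (AGGCCT) start at positions 25, 52, 71, 82, 195.
StuI cuts after base 3 of each site, so after positions 27, 54, 73, 84, 197.
The SmaI site (CCCGGG) starts at position 211.
SmaI cuts after base 3 of each site, so after position 213.
Combined cut positions: 27, 54, 73, 84, 197, 213.
Circular molecule, 6 cuts → 6 fragments:
  28–54 → 27 bp
  55–73 → 19 bp
  74–84 → 11 bp
  85–197 → 113 bp
  198–213 → 16 bp
  214–255 then 1–27 → 42 + 27 = 69 bp
Sorted largest to smallest: 113, 69, 27, 19, 16, 11 bp.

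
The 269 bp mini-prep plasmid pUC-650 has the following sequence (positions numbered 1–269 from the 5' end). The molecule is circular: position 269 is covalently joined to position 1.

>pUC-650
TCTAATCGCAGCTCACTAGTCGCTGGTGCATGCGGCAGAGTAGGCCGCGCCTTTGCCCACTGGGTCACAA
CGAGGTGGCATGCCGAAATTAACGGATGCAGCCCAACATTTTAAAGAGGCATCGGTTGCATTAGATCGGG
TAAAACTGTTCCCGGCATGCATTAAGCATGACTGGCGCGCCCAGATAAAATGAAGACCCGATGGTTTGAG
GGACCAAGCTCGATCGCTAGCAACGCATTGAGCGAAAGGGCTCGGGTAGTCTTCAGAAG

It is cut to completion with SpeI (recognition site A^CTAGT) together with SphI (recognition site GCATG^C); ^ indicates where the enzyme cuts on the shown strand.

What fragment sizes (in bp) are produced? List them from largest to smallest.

The SpeI site (ACTAGT) starts at position 15.
SpeI cuts after the first base of each site, so after position 15.
SphI sites (GCATGC) start at positions 28, 78, 155.
SphI cuts after base 5 of each site (before the last base), so after positions 32, 82, 159.
Combined cut positions: 15, 32, 82, 159.
Circular molecule, 4 cuts → 4 fragments:
  16–32 → 17 bp
  33–82 → 50 bp
  83–159 → 77 bp
  160–269 then 1–15 → 110 + 15 = 125 bp
Sorted largest to smallest: 125, 77, 50, 17 bp.

125, 77, 50, 17 bp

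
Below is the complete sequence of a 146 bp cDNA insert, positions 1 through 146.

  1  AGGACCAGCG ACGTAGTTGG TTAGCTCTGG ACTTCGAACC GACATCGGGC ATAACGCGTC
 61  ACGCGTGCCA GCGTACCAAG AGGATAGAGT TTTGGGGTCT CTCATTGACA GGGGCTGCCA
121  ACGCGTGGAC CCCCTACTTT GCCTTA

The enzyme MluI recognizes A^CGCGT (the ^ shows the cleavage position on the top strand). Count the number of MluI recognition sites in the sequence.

ACGCGT occurs starting at positions 54, 61, 121.
MluI cuts at 3 sites.

3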